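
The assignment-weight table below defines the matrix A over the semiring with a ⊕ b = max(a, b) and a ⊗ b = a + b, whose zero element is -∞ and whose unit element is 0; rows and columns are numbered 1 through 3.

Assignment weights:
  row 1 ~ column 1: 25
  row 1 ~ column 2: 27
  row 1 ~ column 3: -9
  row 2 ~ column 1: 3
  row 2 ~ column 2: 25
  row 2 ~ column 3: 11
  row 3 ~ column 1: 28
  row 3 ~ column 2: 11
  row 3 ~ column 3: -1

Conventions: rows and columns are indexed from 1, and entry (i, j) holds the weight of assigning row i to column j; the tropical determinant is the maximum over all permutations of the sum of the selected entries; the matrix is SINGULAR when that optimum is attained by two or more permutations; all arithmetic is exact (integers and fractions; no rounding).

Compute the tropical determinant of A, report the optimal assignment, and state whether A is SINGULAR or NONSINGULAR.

σ = (1, 2, 3): 25 + 25 + (-1) = 49
σ = (1, 3, 2): 25 + 11 + 11 = 47
σ = (2, 1, 3): 27 + 3 + (-1) = 29
σ = (2, 3, 1): 27 + 11 + 28 = 66
σ = (3, 1, 2): (-9) + 3 + 11 = 5
σ = (3, 2, 1): (-9) + 25 + 28 = 44
Optimal value attained by: σ = (2, 3, 1).
Answer: det⊕(A) = 66; verdict: NONSINGULAR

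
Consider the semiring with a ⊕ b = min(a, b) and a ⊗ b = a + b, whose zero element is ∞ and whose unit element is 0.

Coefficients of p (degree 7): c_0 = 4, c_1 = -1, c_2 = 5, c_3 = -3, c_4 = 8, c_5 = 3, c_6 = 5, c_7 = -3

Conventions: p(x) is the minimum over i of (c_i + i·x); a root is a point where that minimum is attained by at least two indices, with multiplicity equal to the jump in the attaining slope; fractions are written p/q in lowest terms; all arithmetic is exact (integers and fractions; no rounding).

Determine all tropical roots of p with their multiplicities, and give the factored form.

hull edge (i=0, c=4) to (i=1, c=-1): slope -5, span 1
hull edge (i=1, c=-1) to (i=3, c=-3): slope -1, span 2
hull edge (i=3, c=-3) to (i=7, c=-3): slope 0, span 4
Factored form: p(x) = -3 ⊗ (x ⊕ 0) ⊗ (x ⊕ 0) ⊗ (x ⊕ 0) ⊗ (x ⊕ 0) ⊗ (x ⊕ 1) ⊗ (x ⊕ 1) ⊗ (x ⊕ 5)
Answer: roots = 0 (mult 4), 1 (mult 2), 5 (mult 1)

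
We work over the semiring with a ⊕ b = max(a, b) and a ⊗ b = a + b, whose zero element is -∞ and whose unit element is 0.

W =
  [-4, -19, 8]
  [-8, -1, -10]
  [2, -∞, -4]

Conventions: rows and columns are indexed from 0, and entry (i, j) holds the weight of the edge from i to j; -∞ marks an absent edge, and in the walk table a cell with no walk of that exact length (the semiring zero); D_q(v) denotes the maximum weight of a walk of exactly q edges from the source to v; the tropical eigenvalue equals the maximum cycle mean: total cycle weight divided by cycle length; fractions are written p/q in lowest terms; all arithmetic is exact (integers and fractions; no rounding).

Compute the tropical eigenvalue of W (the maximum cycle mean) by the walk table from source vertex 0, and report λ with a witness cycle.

q=0: [0, -∞, -∞]
q=1: [-4, -19, 8]
q=2: [10, -20, 4]
q=3: [6, -9, 18]
Optimal cycle mean attained by: cycle 0->2->0, total 8 + 2, length 2.
Answer: λ = 5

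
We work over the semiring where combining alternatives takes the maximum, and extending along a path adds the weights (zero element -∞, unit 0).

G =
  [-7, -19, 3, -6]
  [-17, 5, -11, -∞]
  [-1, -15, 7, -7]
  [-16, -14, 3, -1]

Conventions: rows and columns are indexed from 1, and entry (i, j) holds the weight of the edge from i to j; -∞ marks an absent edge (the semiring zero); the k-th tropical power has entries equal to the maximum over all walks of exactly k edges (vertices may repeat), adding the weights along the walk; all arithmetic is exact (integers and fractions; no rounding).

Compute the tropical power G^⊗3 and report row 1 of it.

G^⊗2:
  [2, -12, 10, -4]
  [-12, 10, -4, -18]
  [6, -8, 14, 0]
  [2, -9, 10, -2]
G^⊗3:
  [9, -5, 17, 3]
  [-5, 15, 3, -11]
  [13, -1, 21, 7]
  [9, -4, 17, 3]
Answer: row 1 of G^⊗3 = [9, -5, 17, 3]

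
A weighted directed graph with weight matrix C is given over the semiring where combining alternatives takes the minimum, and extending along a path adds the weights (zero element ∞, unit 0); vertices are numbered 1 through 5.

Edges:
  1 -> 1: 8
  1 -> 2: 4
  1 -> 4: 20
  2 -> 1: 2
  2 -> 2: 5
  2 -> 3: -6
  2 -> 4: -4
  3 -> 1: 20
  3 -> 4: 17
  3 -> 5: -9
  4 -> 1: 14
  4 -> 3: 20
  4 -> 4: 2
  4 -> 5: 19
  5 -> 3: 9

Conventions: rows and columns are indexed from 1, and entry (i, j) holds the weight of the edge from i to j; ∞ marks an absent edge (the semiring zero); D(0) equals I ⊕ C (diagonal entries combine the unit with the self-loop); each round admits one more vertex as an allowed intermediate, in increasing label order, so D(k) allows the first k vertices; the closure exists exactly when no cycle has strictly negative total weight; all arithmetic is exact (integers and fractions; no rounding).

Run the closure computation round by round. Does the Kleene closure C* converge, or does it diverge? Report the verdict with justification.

D(0):
  [0, 4, ∞, 20, ∞]
  [2, 0, -6, -4, ∞]
  [20, ∞, 0, 17, -9]
  [14, ∞, 20, 0, 19]
  [∞, ∞, 9, ∞, 0]
D(1):
  [0, 4, ∞, 20, ∞]
  [2, 0, -6, -4, ∞]
  [20, 24, 0, 17, -9]
  [14, 18, 20, 0, 19]
  [∞, ∞, 9, ∞, 0]
D(2):
  [0, 4, -2, 0, ∞]
  [2, 0, -6, -4, ∞]
  [20, 24, 0, 17, -9]
  [14, 18, 12, 0, 19]
  [∞, ∞, 9, ∞, 0]
D(3):
  [0, 4, -2, 0, -11]
  [2, 0, -6, -4, -15]
  [20, 24, 0, 17, -9]
  [14, 18, 12, 0, 3]
  [29, 33, 9, 26, 0]
D(4):
  [0, 4, -2, 0, -11]
  [2, 0, -6, -4, -15]
  [20, 24, 0, 17, -9]
  [14, 18, 12, 0, 3]
  [29, 33, 9, 26, 0]
D(5):
  [0, 4, -2, 0, -11]
  [2, 0, -6, -4, -15]
  [20, 24, 0, 17, -9]
  [14, 18, 12, 0, 3]
  [29, 33, 9, 26, 0]
Key observation: every diagonal entry stays at the unit through all rounds, so no improving cycle exists.
Answer: CONVERGES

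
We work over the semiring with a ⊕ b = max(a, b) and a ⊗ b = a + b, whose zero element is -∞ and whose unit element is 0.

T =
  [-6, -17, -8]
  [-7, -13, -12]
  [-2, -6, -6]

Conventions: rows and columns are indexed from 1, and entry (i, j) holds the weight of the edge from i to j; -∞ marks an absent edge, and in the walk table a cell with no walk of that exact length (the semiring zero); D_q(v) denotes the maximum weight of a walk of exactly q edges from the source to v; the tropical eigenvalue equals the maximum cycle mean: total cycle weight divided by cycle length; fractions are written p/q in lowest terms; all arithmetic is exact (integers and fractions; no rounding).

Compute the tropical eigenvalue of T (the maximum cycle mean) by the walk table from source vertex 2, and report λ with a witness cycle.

q=0: [-∞, 0, -∞]
q=1: [-7, -13, -12]
q=2: [-13, -18, -15]
q=3: [-17, -21, -21]
Optimal cycle mean attained by: cycle 1->3->1, total (-8) + (-2), length 2.
Answer: λ = -5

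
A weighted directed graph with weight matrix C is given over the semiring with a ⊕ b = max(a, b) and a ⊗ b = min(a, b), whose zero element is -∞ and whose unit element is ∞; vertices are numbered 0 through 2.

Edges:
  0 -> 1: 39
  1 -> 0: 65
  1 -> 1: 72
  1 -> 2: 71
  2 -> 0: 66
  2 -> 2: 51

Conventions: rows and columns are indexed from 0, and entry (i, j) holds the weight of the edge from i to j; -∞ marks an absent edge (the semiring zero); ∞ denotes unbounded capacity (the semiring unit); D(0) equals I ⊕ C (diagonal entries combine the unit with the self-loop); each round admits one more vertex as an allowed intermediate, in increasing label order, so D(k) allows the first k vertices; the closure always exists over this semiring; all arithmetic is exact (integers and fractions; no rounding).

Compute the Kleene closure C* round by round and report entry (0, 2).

D(0):
  [∞, 39, -∞]
  [65, ∞, 71]
  [66, -∞, ∞]
D(1):
  [∞, 39, -∞]
  [65, ∞, 71]
  [66, 39, ∞]
D(2):
  [∞, 39, 39]
  [65, ∞, 71]
  [66, 39, ∞]
D(3):
  [∞, 39, 39]
  [66, ∞, 71]
  [66, 39, ∞]
Answer: C*[0][2] = 39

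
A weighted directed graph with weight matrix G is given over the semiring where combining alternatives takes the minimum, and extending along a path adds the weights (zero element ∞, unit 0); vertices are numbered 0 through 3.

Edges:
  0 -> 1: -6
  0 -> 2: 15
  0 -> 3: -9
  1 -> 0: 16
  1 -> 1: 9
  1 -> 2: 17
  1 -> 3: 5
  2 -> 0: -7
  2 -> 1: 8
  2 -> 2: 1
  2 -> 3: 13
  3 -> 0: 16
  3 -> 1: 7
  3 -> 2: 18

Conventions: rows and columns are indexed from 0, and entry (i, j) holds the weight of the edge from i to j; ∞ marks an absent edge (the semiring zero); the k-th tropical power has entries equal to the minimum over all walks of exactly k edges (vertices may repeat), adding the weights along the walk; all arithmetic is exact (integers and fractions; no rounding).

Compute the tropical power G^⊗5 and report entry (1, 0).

G^⊗2:
  [7, -2, 9, -1]
  [10, 10, 18, 7]
  [-6, -13, 2, -16]
  [11, 10, 19, 7]
G^⊗3:
  [2, 1, 10, -2]
  [11, 4, 19, 1]
  [-5, -12, 2, -15]
  [12, 5, 20, 2]
G^⊗4:
  [3, -4, 11, -7]
  [12, 5, 19, 2]
  [-5, -11, 3, -14]
  [13, 6, 20, 3]
G^⊗5:
  [4, -3, 11, -6]
  [12, 6, 20, 3]
  [-4, -11, 4, -14]
  [13, 7, 21, 4]
Key observation: the optimum is the walk 1->2->0->3->2->0, with weight 17 + (-7) + (-9) + 18 + (-7) = 12.
Optimal value attained by: walk 1->2->0->3->2->0.
Answer: (G^⊗5)[1][0] = 12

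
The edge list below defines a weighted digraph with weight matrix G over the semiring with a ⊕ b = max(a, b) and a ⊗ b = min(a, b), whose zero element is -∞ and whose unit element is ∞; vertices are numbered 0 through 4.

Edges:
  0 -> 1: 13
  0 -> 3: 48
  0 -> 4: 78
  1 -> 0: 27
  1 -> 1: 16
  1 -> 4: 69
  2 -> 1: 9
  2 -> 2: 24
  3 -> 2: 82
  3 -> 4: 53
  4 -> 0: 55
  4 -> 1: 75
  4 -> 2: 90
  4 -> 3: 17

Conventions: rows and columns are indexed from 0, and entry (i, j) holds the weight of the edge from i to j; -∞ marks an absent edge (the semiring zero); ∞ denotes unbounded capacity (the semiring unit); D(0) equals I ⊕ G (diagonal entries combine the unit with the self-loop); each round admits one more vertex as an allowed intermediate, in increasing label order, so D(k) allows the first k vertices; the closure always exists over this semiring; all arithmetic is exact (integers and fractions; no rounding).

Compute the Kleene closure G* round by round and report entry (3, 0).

D(0):
  [∞, 13, -∞, 48, 78]
  [27, ∞, -∞, -∞, 69]
  [-∞, 9, ∞, -∞, -∞]
  [-∞, -∞, 82, ∞, 53]
  [55, 75, 90, 17, ∞]
D(1):
  [∞, 13, -∞, 48, 78]
  [27, ∞, -∞, 27, 69]
  [-∞, 9, ∞, -∞, -∞]
  [-∞, -∞, 82, ∞, 53]
  [55, 75, 90, 48, ∞]
D(2):
  [∞, 13, -∞, 48, 78]
  [27, ∞, -∞, 27, 69]
  [9, 9, ∞, 9, 9]
  [-∞, -∞, 82, ∞, 53]
  [55, 75, 90, 48, ∞]
D(3):
  [∞, 13, -∞, 48, 78]
  [27, ∞, -∞, 27, 69]
  [9, 9, ∞, 9, 9]
  [9, 9, 82, ∞, 53]
  [55, 75, 90, 48, ∞]
D(4):
  [∞, 13, 48, 48, 78]
  [27, ∞, 27, 27, 69]
  [9, 9, ∞, 9, 9]
  [9, 9, 82, ∞, 53]
  [55, 75, 90, 48, ∞]
D(5):
  [∞, 75, 78, 48, 78]
  [55, ∞, 69, 48, 69]
  [9, 9, ∞, 9, 9]
  [53, 53, 82, ∞, 53]
  [55, 75, 90, 48, ∞]
Answer: G*[3][0] = 53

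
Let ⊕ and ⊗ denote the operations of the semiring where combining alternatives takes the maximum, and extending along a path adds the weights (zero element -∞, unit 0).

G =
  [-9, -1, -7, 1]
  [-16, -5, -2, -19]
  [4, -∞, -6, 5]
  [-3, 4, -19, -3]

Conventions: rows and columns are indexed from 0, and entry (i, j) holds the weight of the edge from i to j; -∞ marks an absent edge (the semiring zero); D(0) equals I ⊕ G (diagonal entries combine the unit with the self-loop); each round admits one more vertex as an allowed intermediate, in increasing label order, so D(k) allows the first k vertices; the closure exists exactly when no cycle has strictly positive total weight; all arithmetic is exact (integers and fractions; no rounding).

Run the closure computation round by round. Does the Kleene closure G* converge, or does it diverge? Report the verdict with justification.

D(0):
  [0, -1, -7, 1]
  [-16, 0, -2, -19]
  [4, -∞, 0, 5]
  [-3, 4, -19, 0]
D(1):
  [0, -1, -7, 1]
  [-16, 0, -2, -15]
  [4, 3, 0, 5]
  [-3, 4, -10, 0]
Detection: at round 2, diagonal entry (2, 2) turns strictly positive.
Key observation: the cycle 2->0->1->2 has total weight 4 + (-1) + (-2), which is strictly positive.
Answer: DIVERGES — positive cycle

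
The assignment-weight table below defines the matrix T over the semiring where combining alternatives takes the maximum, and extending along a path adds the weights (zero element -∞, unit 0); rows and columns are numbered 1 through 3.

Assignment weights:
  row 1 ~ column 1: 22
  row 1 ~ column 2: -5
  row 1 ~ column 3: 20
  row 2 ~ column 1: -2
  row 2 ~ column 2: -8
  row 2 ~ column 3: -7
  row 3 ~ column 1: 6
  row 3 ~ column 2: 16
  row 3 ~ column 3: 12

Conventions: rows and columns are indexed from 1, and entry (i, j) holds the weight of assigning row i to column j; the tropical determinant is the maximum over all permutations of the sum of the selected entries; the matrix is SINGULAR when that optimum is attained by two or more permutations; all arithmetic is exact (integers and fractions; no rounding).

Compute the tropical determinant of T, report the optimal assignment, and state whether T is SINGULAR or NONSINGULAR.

σ = (1, 2, 3): 22 + (-8) + 12 = 26
σ = (1, 3, 2): 22 + (-7) + 16 = 31
σ = (2, 1, 3): (-5) + (-2) + 12 = 5
σ = (2, 3, 1): (-5) + (-7) + 6 = -6
σ = (3, 1, 2): 20 + (-2) + 16 = 34
σ = (3, 2, 1): 20 + (-8) + 6 = 18
Optimal value attained by: σ = (3, 1, 2).
Answer: det⊕(T) = 34; verdict: NONSINGULAR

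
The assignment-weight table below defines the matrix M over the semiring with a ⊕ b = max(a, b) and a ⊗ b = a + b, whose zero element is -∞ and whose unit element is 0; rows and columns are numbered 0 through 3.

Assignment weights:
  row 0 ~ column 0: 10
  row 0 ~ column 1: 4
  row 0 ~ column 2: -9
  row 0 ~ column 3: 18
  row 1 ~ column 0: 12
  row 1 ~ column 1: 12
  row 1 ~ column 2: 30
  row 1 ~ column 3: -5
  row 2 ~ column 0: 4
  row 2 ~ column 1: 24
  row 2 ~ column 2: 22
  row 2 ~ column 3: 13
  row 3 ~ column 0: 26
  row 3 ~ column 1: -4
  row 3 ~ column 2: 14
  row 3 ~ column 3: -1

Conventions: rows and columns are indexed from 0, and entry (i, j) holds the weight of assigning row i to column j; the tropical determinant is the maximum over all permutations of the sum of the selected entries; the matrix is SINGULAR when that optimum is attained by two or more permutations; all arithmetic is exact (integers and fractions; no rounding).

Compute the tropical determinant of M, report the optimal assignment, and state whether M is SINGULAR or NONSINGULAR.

σ = (0, 1, 2, 3): 10 + 12 + 22 + (-1) = 43
σ = (0, 1, 3, 2): 10 + 12 + 13 + 14 = 49
σ = (0, 2, 1, 3): 10 + 30 + 24 + (-1) = 63
σ = (0, 2, 3, 1): 10 + 30 + 13 + (-4) = 49
σ = (0, 3, 1, 2): 10 + (-5) + 24 + 14 = 43
σ = (0, 3, 2, 1): 10 + (-5) + 22 + (-4) = 23
σ = (1, 0, 2, 3): 4 + 12 + 22 + (-1) = 37
σ = (1, 0, 3, 2): 4 + 12 + 13 + 14 = 43
σ = (1, 2, 0, 3): 4 + 30 + 4 + (-1) = 37
σ = (1, 2, 3, 0): 4 + 30 + 13 + 26 = 73
σ = (1, 3, 0, 2): 4 + (-5) + 4 + 14 = 17
σ = (1, 3, 2, 0): 4 + (-5) + 22 + 26 = 47
σ = (2, 0, 1, 3): (-9) + 12 + 24 + (-1) = 26
σ = (2, 0, 3, 1): (-9) + 12 + 13 + (-4) = 12
σ = (2, 1, 0, 3): (-9) + 12 + 4 + (-1) = 6
σ = (2, 1, 3, 0): (-9) + 12 + 13 + 26 = 42
σ = (2, 3, 0, 1): (-9) + (-5) + 4 + (-4) = -14
σ = (2, 3, 1, 0): (-9) + (-5) + 24 + 26 = 36
σ = (3, 0, 1, 2): 18 + 12 + 24 + 14 = 68
σ = (3, 0, 2, 1): 18 + 12 + 22 + (-4) = 48
σ = (3, 1, 0, 2): 18 + 12 + 4 + 14 = 48
σ = (3, 1, 2, 0): 18 + 12 + 22 + 26 = 78
σ = (3, 2, 0, 1): 18 + 30 + 4 + (-4) = 48
σ = (3, 2, 1, 0): 18 + 30 + 24 + 26 = 98
Optimal value attained by: σ = (3, 2, 1, 0).
Answer: det⊕(M) = 98; verdict: NONSINGULAR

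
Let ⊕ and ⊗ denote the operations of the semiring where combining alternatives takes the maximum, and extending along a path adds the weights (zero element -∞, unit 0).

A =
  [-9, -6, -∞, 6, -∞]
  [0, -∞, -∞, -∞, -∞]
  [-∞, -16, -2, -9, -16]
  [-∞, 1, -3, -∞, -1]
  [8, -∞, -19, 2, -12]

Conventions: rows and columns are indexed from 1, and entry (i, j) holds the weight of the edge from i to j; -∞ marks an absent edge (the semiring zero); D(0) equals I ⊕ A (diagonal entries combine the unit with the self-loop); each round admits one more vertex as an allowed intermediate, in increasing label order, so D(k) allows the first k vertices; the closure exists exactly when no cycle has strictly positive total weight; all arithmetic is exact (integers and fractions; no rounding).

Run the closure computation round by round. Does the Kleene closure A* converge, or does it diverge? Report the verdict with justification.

D(0):
  [0, -6, -∞, 6, -∞]
  [0, 0, -∞, -∞, -∞]
  [-∞, -16, 0, -9, -16]
  [-∞, 1, -3, 0, -1]
  [8, -∞, -19, 2, 0]
D(1):
  [0, -6, -∞, 6, -∞]
  [0, 0, -∞, 6, -∞]
  [-∞, -16, 0, -9, -16]
  [-∞, 1, -3, 0, -1]
  [8, 2, -19, 14, 0]
Detection: at round 2, diagonal entry (4, 4) turns strictly positive.
Key observation: the cycle 4->2->1->4 has total weight 1 + 0 + 6, which is strictly positive.
Answer: DIVERGES — positive cycle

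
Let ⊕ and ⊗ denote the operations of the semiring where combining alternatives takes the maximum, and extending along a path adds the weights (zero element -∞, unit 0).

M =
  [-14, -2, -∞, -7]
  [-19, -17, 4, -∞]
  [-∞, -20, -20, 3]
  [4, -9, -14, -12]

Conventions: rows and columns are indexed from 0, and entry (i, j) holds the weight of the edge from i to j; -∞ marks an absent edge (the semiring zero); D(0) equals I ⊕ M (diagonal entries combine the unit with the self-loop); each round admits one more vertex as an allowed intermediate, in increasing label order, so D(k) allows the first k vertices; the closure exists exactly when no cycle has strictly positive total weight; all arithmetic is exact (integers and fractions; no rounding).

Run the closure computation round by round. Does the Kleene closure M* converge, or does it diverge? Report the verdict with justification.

D(0):
  [0, -2, -∞, -7]
  [-19, 0, 4, -∞]
  [-∞, -20, 0, 3]
  [4, -9, -14, 0]
D(1):
  [0, -2, -∞, -7]
  [-19, 0, 4, -26]
  [-∞, -20, 0, 3]
  [4, 2, -14, 0]
D(2):
  [0, -2, 2, -7]
  [-19, 0, 4, -26]
  [-39, -20, 0, 3]
  [4, 2, 6, 0]
Detection: at round 3, diagonal entry (3, 3) turns strictly positive.
Key observation: the cycle 3->0->1->2->3 has total weight 4 + (-2) + 4 + 3, which is strictly positive.
Answer: DIVERGES — positive cycle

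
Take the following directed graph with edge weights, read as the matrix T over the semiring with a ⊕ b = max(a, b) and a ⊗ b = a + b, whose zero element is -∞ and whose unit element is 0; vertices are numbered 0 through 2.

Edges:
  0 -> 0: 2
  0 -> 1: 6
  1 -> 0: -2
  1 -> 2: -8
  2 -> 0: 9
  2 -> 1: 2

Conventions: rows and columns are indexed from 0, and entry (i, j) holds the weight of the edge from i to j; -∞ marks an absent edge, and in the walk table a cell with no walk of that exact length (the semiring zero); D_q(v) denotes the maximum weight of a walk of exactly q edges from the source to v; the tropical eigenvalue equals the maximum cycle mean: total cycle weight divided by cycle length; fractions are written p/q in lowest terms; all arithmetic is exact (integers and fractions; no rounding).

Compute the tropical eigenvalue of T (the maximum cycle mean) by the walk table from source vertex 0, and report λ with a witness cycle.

q=0: [0, -∞, -∞]
q=1: [2, 6, -∞]
q=2: [4, 8, -2]
q=3: [7, 10, 0]
Optimal cycle mean attained by: cycle 0->1->2->0, total 6 + (-8) + 9, length 3.
Answer: λ = 7/3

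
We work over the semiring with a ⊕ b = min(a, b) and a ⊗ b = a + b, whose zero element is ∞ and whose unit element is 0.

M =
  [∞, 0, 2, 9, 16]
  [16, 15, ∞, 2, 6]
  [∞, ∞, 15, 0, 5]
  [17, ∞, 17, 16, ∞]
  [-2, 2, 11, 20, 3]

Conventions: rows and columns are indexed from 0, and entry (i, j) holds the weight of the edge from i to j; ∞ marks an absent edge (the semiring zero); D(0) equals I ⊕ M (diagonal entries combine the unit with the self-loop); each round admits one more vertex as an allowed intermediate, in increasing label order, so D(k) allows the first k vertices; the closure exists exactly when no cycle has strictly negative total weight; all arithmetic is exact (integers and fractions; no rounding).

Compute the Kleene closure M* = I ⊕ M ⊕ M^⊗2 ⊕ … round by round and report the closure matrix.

D(0):
  [0, 0, 2, 9, 16]
  [16, 0, ∞, 2, 6]
  [∞, ∞, 0, 0, 5]
  [17, ∞, 17, 0, ∞]
  [-2, 2, 11, 20, 0]
D(1):
  [0, 0, 2, 9, 16]
  [16, 0, 18, 2, 6]
  [∞, ∞, 0, 0, 5]
  [17, 17, 17, 0, 33]
  [-2, -2, 0, 7, 0]
D(2):
  [0, 0, 2, 2, 6]
  [16, 0, 18, 2, 6]
  [∞, ∞, 0, 0, 5]
  [17, 17, 17, 0, 23]
  [-2, -2, 0, 0, 0]
D(3):
  [0, 0, 2, 2, 6]
  [16, 0, 18, 2, 6]
  [∞, ∞, 0, 0, 5]
  [17, 17, 17, 0, 22]
  [-2, -2, 0, 0, 0]
D(4):
  [0, 0, 2, 2, 6]
  [16, 0, 18, 2, 6]
  [17, 17, 0, 0, 5]
  [17, 17, 17, 0, 22]
  [-2, -2, 0, 0, 0]
D(5):
  [0, 0, 2, 2, 6]
  [4, 0, 6, 2, 6]
  [3, 3, 0, 0, 5]
  [17, 17, 17, 0, 22]
  [-2, -2, 0, 0, 0]
Answer: M* = [[0, 0, 2, 2, 6], [4, 0, 6, 2, 6], [3, 3, 0, 0, 5], [17, 17, 17, 0, 22], [-2, -2, 0, 0, 0]]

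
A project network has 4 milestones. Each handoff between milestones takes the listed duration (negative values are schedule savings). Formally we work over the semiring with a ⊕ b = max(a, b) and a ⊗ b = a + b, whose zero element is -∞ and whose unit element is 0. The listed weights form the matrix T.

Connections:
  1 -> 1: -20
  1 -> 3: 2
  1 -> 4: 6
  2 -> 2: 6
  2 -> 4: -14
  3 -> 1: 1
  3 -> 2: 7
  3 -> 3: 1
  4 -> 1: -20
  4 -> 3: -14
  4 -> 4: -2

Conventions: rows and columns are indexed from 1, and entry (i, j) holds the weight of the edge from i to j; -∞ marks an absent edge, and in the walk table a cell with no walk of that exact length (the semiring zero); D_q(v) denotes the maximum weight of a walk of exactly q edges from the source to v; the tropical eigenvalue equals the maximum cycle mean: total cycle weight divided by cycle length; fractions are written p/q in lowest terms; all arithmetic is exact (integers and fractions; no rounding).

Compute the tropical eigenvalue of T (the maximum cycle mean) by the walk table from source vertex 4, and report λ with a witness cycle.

q=0: [-∞, -∞, -∞, 0]
q=1: [-20, -∞, -14, -2]
q=2: [-13, -7, -13, -4]
q=3: [-12, -1, -11, -6]
q=4: [-10, 5, -10, -6]
Optimal cycle mean attained by: cycle 2->2, total 6, length 1.
Answer: λ = 6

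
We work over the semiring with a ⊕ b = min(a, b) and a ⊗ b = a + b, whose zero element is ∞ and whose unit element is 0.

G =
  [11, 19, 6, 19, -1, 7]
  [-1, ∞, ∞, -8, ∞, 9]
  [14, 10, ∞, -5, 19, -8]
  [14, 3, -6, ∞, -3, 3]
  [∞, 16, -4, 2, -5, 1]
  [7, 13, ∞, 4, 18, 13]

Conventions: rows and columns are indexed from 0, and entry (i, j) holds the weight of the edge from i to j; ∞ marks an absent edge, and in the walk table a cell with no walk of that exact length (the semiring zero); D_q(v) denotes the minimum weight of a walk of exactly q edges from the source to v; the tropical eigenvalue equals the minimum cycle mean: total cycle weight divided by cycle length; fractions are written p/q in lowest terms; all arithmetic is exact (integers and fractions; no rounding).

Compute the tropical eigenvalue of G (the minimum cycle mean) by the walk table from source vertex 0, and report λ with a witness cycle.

q=0: [0, ∞, ∞, ∞, ∞, ∞]
q=1: [11, 19, 6, 19, -1, 7]
q=2: [14, 15, -5, 1, -6, -2]
q=3: [5, 4, -10, -10, -11, -13]
q=4: [-6, -7, -16, -15, -16, -18]
q=5: [-11, -12, -21, -21, -21, -24]
q=6: [-17, -18, -27, -26, -26, -29]
Optimal cycle mean attained by: cycle 2->3->2, total (-5) + (-6), length 2.
Answer: λ = -11/2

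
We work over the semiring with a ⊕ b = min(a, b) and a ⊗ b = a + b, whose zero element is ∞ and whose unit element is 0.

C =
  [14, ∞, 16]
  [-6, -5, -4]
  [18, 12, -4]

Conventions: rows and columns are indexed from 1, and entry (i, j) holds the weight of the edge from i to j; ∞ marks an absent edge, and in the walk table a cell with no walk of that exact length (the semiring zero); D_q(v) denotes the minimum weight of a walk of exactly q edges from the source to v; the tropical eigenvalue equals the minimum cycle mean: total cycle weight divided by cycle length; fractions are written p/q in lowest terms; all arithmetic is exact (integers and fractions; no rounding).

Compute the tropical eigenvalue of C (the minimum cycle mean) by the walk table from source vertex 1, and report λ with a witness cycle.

q=0: [0, ∞, ∞]
q=1: [14, ∞, 16]
q=2: [28, 28, 12]
q=3: [22, 23, 8]
Optimal cycle mean attained by: cycle 2->2, total (-5), length 1.
Answer: λ = -5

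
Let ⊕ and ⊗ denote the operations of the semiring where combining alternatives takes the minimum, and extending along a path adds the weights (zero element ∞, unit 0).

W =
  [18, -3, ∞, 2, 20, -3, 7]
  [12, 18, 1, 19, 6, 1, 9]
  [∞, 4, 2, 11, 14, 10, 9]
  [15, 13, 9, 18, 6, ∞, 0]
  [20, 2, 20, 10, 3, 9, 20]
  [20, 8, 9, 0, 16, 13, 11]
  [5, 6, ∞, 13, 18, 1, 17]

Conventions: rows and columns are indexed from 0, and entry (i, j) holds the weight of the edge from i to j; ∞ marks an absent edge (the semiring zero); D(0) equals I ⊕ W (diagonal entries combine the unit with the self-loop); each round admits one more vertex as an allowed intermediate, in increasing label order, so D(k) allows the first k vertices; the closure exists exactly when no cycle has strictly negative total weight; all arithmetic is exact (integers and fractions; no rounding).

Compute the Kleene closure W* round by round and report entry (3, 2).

D(0):
  [0, -3, ∞, 2, 20, -3, 7]
  [12, 0, 1, 19, 6, 1, 9]
  [∞, 4, 0, 11, 14, 10, 9]
  [15, 13, 9, 0, 6, ∞, 0]
  [20, 2, 20, 10, 0, 9, 20]
  [20, 8, 9, 0, 16, 0, 11]
  [5, 6, ∞, 13, 18, 1, 0]
D(1):
  [0, -3, ∞, 2, 20, -3, 7]
  [12, 0, 1, 14, 6, 1, 9]
  [∞, 4, 0, 11, 14, 10, 9]
  [15, 12, 9, 0, 6, 12, 0]
  [20, 2, 20, 10, 0, 9, 20]
  [20, 8, 9, 0, 16, 0, 11]
  [5, 2, ∞, 7, 18, 1, 0]
D(2):
  [0, -3, -2, 2, 3, -3, 6]
  [12, 0, 1, 14, 6, 1, 9]
  [16, 4, 0, 11, 10, 5, 9]
  [15, 12, 9, 0, 6, 12, 0]
  [14, 2, 3, 10, 0, 3, 11]
  [20, 8, 9, 0, 14, 0, 11]
  [5, 2, 3, 7, 8, 1, 0]
D(3):
  [0, -3, -2, 2, 3, -3, 6]
  [12, 0, 1, 12, 6, 1, 9]
  [16, 4, 0, 11, 10, 5, 9]
  [15, 12, 9, 0, 6, 12, 0]
  [14, 2, 3, 10, 0, 3, 11]
  [20, 8, 9, 0, 14, 0, 11]
  [5, 2, 3, 7, 8, 1, 0]
D(4):
  [0, -3, -2, 2, 3, -3, 2]
  [12, 0, 1, 12, 6, 1, 9]
  [16, 4, 0, 11, 10, 5, 9]
  [15, 12, 9, 0, 6, 12, 0]
  [14, 2, 3, 10, 0, 3, 10]
  [15, 8, 9, 0, 6, 0, 0]
  [5, 2, 3, 7, 8, 1, 0]
D(5):
  [0, -3, -2, 2, 3, -3, 2]
  [12, 0, 1, 12, 6, 1, 9]
  [16, 4, 0, 11, 10, 5, 9]
  [15, 8, 9, 0, 6, 9, 0]
  [14, 2, 3, 10, 0, 3, 10]
  [15, 8, 9, 0, 6, 0, 0]
  [5, 2, 3, 7, 8, 1, 0]
D(6):
  [0, -3, -2, -3, 3, -3, -3]
  [12, 0, 1, 1, 6, 1, 1]
  [16, 4, 0, 5, 10, 5, 5]
  [15, 8, 9, 0, 6, 9, 0]
  [14, 2, 3, 3, 0, 3, 3]
  [15, 8, 9, 0, 6, 0, 0]
  [5, 2, 3, 1, 7, 1, 0]
D(7):
  [0, -3, -2, -3, 3, -3, -3]
  [6, 0, 1, 1, 6, 1, 1]
  [10, 4, 0, 5, 10, 5, 5]
  [5, 2, 3, 0, 6, 1, 0]
  [8, 2, 3, 3, 0, 3, 3]
  [5, 2, 3, 0, 6, 0, 0]
  [5, 2, 3, 1, 7, 1, 0]
Answer: W*[3][2] = 3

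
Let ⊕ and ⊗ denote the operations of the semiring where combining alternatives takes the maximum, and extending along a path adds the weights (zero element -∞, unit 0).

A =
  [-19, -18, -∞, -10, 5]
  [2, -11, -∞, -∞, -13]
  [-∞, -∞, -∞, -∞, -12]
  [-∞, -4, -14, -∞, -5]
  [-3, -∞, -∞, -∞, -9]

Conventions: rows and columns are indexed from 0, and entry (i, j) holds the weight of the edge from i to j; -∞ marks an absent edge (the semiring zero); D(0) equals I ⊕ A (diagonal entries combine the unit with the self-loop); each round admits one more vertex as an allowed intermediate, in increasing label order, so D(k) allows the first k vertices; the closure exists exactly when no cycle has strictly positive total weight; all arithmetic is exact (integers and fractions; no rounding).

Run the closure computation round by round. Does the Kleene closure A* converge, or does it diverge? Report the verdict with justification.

D(0):
  [0, -18, -∞, -10, 5]
  [2, 0, -∞, -∞, -13]
  [-∞, -∞, 0, -∞, -12]
  [-∞, -4, -14, 0, -5]
  [-3, -∞, -∞, -∞, 0]
Detection: at round 1, diagonal entry (4, 4) turns strictly positive.
Key observation: the cycle 4->0->4 has total weight (-3) + 5, which is strictly positive.
Answer: DIVERGES — positive cycle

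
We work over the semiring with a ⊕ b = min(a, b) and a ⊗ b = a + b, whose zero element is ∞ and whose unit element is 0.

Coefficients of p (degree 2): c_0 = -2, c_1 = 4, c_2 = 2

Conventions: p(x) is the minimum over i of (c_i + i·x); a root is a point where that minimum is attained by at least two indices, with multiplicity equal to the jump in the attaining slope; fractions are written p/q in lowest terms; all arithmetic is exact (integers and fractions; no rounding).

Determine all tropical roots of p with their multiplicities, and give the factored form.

hull edge (i=0, c=-2) to (i=2, c=2): slope 2, span 2
Factored form: p(x) = 2 ⊗ (x ⊕ (-2)) ⊗ (x ⊕ (-2))
Answer: roots = -2 (mult 2)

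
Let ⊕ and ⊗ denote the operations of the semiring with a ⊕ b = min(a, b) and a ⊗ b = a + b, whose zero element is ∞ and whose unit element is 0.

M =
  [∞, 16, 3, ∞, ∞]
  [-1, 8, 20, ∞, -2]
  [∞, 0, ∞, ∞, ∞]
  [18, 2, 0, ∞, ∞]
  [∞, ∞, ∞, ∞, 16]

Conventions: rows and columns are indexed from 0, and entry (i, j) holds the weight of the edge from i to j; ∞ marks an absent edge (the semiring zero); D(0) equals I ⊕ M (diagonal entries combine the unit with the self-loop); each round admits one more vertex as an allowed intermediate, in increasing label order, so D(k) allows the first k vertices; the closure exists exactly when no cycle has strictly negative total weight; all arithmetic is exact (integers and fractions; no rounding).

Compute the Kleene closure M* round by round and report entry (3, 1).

D(0):
  [0, 16, 3, ∞, ∞]
  [-1, 0, 20, ∞, -2]
  [∞, 0, 0, ∞, ∞]
  [18, 2, 0, 0, ∞]
  [∞, ∞, ∞, ∞, 0]
D(1):
  [0, 16, 3, ∞, ∞]
  [-1, 0, 2, ∞, -2]
  [∞, 0, 0, ∞, ∞]
  [18, 2, 0, 0, ∞]
  [∞, ∞, ∞, ∞, 0]
D(2):
  [0, 16, 3, ∞, 14]
  [-1, 0, 2, ∞, -2]
  [-1, 0, 0, ∞, -2]
  [1, 2, 0, 0, 0]
  [∞, ∞, ∞, ∞, 0]
D(3):
  [0, 3, 3, ∞, 1]
  [-1, 0, 2, ∞, -2]
  [-1, 0, 0, ∞, -2]
  [-1, 0, 0, 0, -2]
  [∞, ∞, ∞, ∞, 0]
D(4):
  [0, 3, 3, ∞, 1]
  [-1, 0, 2, ∞, -2]
  [-1, 0, 0, ∞, -2]
  [-1, 0, 0, 0, -2]
  [∞, ∞, ∞, ∞, 0]
D(5):
  [0, 3, 3, ∞, 1]
  [-1, 0, 2, ∞, -2]
  [-1, 0, 0, ∞, -2]
  [-1, 0, 0, 0, -2]
  [∞, ∞, ∞, ∞, 0]
Answer: M*[3][1] = 0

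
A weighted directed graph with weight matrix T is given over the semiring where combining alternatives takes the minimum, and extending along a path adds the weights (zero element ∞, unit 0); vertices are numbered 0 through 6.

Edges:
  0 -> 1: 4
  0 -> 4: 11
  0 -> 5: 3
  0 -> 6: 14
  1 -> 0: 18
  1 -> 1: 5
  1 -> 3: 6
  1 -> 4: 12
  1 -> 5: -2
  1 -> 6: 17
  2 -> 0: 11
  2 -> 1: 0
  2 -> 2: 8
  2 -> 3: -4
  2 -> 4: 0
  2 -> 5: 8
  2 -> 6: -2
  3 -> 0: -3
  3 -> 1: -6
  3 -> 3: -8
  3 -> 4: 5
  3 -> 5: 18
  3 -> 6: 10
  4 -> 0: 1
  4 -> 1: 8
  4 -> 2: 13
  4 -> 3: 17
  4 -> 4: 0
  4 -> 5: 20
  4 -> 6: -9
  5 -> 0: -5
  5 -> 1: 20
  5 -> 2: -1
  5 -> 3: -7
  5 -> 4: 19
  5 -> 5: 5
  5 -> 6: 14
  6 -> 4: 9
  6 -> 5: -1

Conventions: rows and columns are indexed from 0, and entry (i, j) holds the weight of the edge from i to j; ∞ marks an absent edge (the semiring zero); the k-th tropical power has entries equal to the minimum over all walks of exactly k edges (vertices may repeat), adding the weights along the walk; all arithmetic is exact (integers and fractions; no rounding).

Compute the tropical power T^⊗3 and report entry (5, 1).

T^⊗2:
  [-2, 9, 2, -4, 11, 2, 2]
  [-7, 0, -3, -9, 11, 3, 3]
  [-7, -10, 7, -12, 0, -3, -9]
  [-11, -14, 17, -16, -3, -8, -4]
  [1, 5, 13, 9, 0, -10, -9]
  [-10, -13, 4, -15, -2, -2, -3]
  [-6, 17, -2, -8, 9, 4, 0]
T^⊗3:
  [-7, -10, 1, -12, 1, 1, 0]
  [-12, -15, 2, -17, -4, -4, -5]
  [-15, -18, -4, -20, -7, -12, -9]
  [-19, -22, -9, -24, -11, -16, -12]
  [-15, 3, -11, -17, 0, -10, -9]
  [-18, -21, -3, -23, -10, -15, -11]
  [-11, -14, 3, -16, -3, -3, -4]
Key observation: the optimum is the walk 5->3->3->1, with weight (-7) + (-8) + (-6) = -21.
Optimal value attained by: walk 5->3->3->1.
Answer: (T^⊗3)[5][1] = -21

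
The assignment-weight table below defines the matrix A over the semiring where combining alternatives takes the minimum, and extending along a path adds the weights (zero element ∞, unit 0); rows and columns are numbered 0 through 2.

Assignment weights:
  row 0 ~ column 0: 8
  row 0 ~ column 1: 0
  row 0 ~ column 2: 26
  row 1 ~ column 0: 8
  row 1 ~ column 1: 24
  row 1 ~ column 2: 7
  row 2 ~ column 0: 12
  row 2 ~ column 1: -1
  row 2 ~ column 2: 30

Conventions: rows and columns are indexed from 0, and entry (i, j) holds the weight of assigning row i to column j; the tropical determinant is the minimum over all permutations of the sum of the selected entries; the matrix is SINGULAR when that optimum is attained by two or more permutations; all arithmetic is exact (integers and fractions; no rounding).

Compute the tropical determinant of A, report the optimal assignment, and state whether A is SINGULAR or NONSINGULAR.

σ = (0, 1, 2): 8 + 24 + 30 = 62
σ = (0, 2, 1): 8 + 7 + (-1) = 14
σ = (1, 0, 2): 0 + 8 + 30 = 38
σ = (1, 2, 0): 0 + 7 + 12 = 19
σ = (2, 0, 1): 26 + 8 + (-1) = 33
σ = (2, 1, 0): 26 + 24 + 12 = 62
Optimal value attained by: σ = (0, 2, 1).
Answer: det⊕(A) = 14; verdict: NONSINGULAR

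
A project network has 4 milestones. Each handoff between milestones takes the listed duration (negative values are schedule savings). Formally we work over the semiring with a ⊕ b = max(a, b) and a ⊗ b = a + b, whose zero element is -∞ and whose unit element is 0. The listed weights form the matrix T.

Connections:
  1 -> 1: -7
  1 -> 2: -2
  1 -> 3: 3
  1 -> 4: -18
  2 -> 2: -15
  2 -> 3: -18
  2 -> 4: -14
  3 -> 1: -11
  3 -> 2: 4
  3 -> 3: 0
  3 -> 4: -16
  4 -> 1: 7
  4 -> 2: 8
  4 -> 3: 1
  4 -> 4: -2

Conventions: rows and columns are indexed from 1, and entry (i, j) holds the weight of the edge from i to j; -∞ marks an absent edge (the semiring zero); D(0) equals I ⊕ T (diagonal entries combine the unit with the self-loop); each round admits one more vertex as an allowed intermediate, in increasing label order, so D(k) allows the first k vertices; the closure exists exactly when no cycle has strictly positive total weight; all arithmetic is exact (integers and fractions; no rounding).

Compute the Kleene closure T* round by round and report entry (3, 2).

D(0):
  [0, -2, 3, -18]
  [-∞, 0, -18, -14]
  [-11, 4, 0, -16]
  [7, 8, 1, 0]
D(1):
  [0, -2, 3, -18]
  [-∞, 0, -18, -14]
  [-11, 4, 0, -16]
  [7, 8, 10, 0]
D(2):
  [0, -2, 3, -16]
  [-∞, 0, -18, -14]
  [-11, 4, 0, -10]
  [7, 8, 10, 0]
D(3):
  [0, 7, 3, -7]
  [-29, 0, -18, -14]
  [-11, 4, 0, -10]
  [7, 14, 10, 0]
D(4):
  [0, 7, 3, -7]
  [-7, 0, -4, -14]
  [-3, 4, 0, -10]
  [7, 14, 10, 0]
Answer: T*[3][2] = 4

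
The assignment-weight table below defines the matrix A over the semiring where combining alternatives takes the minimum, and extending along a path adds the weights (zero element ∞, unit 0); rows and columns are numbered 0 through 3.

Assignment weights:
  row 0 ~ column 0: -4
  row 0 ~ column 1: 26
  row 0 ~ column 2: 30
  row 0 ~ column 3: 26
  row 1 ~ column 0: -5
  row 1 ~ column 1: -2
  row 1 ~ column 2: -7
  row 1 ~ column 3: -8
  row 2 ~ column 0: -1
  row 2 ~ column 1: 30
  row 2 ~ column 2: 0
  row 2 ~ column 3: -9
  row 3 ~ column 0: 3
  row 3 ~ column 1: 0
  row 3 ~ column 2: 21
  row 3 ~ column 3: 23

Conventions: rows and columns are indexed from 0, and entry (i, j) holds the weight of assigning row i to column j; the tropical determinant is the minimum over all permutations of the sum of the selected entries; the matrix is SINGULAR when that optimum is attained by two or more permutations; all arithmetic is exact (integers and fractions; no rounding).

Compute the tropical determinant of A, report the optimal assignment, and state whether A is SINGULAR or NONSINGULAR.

σ = (0, 1, 2, 3): (-4) + (-2) + 0 + 23 = 17
σ = (0, 1, 3, 2): (-4) + (-2) + (-9) + 21 = 6
σ = (0, 2, 1, 3): (-4) + (-7) + 30 + 23 = 42
σ = (0, 2, 3, 1): (-4) + (-7) + (-9) + 0 = -20
σ = (0, 3, 1, 2): (-4) + (-8) + 30 + 21 = 39
σ = (0, 3, 2, 1): (-4) + (-8) + 0 + 0 = -12
σ = (1, 0, 2, 3): 26 + (-5) + 0 + 23 = 44
σ = (1, 0, 3, 2): 26 + (-5) + (-9) + 21 = 33
σ = (1, 2, 0, 3): 26 + (-7) + (-1) + 23 = 41
σ = (1, 2, 3, 0): 26 + (-7) + (-9) + 3 = 13
σ = (1, 3, 0, 2): 26 + (-8) + (-1) + 21 = 38
σ = (1, 3, 2, 0): 26 + (-8) + 0 + 3 = 21
σ = (2, 0, 1, 3): 30 + (-5) + 30 + 23 = 78
σ = (2, 0, 3, 1): 30 + (-5) + (-9) + 0 = 16
σ = (2, 1, 0, 3): 30 + (-2) + (-1) + 23 = 50
σ = (2, 1, 3, 0): 30 + (-2) + (-9) + 3 = 22
σ = (2, 3, 0, 1): 30 + (-8) + (-1) + 0 = 21
σ = (2, 3, 1, 0): 30 + (-8) + 30 + 3 = 55
σ = (3, 0, 1, 2): 26 + (-5) + 30 + 21 = 72
σ = (3, 0, 2, 1): 26 + (-5) + 0 + 0 = 21
σ = (3, 1, 0, 2): 26 + (-2) + (-1) + 21 = 44
σ = (3, 1, 2, 0): 26 + (-2) + 0 + 3 = 27
σ = (3, 2, 0, 1): 26 + (-7) + (-1) + 0 = 18
σ = (3, 2, 1, 0): 26 + (-7) + 30 + 3 = 52
Optimal value attained by: σ = (0, 2, 3, 1).
Answer: det⊕(A) = -20; verdict: NONSINGULAR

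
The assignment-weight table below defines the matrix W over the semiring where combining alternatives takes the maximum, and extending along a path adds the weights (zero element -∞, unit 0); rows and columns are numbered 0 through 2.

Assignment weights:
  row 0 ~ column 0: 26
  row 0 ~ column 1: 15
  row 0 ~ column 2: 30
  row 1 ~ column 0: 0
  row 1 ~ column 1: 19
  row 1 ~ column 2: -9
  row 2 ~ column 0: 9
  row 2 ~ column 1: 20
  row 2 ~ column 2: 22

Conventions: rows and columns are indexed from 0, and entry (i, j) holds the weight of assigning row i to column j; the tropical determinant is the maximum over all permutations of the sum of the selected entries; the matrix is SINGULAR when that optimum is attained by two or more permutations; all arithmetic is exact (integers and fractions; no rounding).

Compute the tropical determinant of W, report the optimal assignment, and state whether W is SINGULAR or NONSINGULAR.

σ = (0, 1, 2): 26 + 19 + 22 = 67
σ = (0, 2, 1): 26 + (-9) + 20 = 37
σ = (1, 0, 2): 15 + 0 + 22 = 37
σ = (1, 2, 0): 15 + (-9) + 9 = 15
σ = (2, 0, 1): 30 + 0 + 20 = 50
σ = (2, 1, 0): 30 + 19 + 9 = 58
Optimal value attained by: σ = (0, 1, 2).
Answer: det⊕(W) = 67; verdict: NONSINGULAR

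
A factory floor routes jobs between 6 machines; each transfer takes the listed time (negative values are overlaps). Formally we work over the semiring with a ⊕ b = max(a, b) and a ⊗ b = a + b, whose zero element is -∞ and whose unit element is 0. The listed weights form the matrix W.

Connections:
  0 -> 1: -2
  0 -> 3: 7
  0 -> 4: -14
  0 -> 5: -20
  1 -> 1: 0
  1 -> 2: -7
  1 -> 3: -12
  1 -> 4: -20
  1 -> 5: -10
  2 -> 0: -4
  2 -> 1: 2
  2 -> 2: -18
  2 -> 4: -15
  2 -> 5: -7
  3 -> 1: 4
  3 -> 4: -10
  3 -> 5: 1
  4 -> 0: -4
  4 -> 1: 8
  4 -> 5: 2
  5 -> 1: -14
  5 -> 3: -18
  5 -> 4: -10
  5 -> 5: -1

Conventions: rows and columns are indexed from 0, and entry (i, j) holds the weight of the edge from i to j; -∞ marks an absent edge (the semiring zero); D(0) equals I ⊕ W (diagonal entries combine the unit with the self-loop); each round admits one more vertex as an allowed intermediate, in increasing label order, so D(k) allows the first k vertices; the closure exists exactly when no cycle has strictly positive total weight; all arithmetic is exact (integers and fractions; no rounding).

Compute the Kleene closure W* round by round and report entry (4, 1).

D(0):
  [0, -2, -∞, 7, -14, -20]
  [-∞, 0, -7, -12, -20, -10]
  [-4, 2, 0, -∞, -15, -7]
  [-∞, 4, -∞, 0, -10, 1]
  [-4, 8, -∞, -∞, 0, 2]
  [-∞, -14, -∞, -18, -10, 0]
D(1):
  [0, -2, -∞, 7, -14, -20]
  [-∞, 0, -7, -12, -20, -10]
  [-4, 2, 0, 3, -15, -7]
  [-∞, 4, -∞, 0, -10, 1]
  [-4, 8, -∞, 3, 0, 2]
  [-∞, -14, -∞, -18, -10, 0]
D(2):
  [0, -2, -9, 7, -14, -12]
  [-∞, 0, -7, -12, -20, -10]
  [-4, 2, 0, 3, -15, -7]
  [-∞, 4, -3, 0, -10, 1]
  [-4, 8, 1, 3, 0, 2]
  [-∞, -14, -21, -18, -10, 0]
D(3):
  [0, -2, -9, 7, -14, -12]
  [-11, 0, -7, -4, -20, -10]
  [-4, 2, 0, 3, -15, -7]
  [-7, 4, -3, 0, -10, 1]
  [-3, 8, 1, 4, 0, 2]
  [-25, -14, -21, -18, -10, 0]
D(4):
  [0, 11, 4, 7, -3, 8]
  [-11, 0, -7, -4, -14, -3]
  [-4, 7, 0, 3, -7, 4]
  [-7, 4, -3, 0, -10, 1]
  [-3, 8, 1, 4, 0, 5]
  [-25, -14, -21, -18, -10, 0]
D(5):
  [0, 11, 4, 7, -3, 8]
  [-11, 0, -7, -4, -14, -3]
  [-4, 7, 0, 3, -7, 4]
  [-7, 4, -3, 0, -10, 1]
  [-3, 8, 1, 4, 0, 5]
  [-13, -2, -9, -6, -10, 0]
D(6):
  [0, 11, 4, 7, -2, 8]
  [-11, 0, -7, -4, -13, -3]
  [-4, 7, 0, 3, -6, 4]
  [-7, 4, -3, 0, -9, 1]
  [-3, 8, 1, 4, 0, 5]
  [-13, -2, -9, -6, -10, 0]
Answer: W*[4][1] = 8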